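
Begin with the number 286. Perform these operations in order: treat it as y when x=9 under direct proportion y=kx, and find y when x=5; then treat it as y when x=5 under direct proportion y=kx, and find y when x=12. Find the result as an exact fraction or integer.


Start with 286.
Step 1: Direct prop: k = (286)/9; new y = k*5 = 286*5/9 = 1430/9
Step 2: Direct prop: k = (1430/9)/5; new y = k*12 = 1430/9*12/5 = 1144/3
Final result = 1144/3

1144/3


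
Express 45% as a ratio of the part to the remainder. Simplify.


Part = 45%, Remainder = 55%
Ratio = 45:55
GCD(45, 55) = 5
Simplify: 9:11 = 9:11

9:11


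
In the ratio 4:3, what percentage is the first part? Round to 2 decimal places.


Total parts = 4 + 3 = 7
First part fraction = 4/7
Percentage = (4/7) * 100
= 0.571429 * 100
= 57.14%

57.14


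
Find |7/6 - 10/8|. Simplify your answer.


Simplify: 7/6 = 7/6 and 10/8 = 5/4
Find common denominator: LCD = 12
Convert: 14/12 and 15/12
Difference = |14 - 15|/12 = 1/12
Simplified = 1/12

1/12


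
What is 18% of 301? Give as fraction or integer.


Compute 18% of 301
Convert percentage: 18% = 18/100
Multiply: 301 * 18/100
= 5418/100
= 2709/50

2709/50


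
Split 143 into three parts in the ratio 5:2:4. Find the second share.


Ratio = 5:2:4
Total parts = 5 + 2 + 4 = 11
Value per part = 143 / 11 = 13
First share = 5 * 13 = 65
Middle share = 2 * 13 = 26
Third share = 4 * 13 = 52

26


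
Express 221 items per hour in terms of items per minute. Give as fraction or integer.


Converting from per hour to per minute
Rate = 221 items per hour
Divide by 60: 221/60
= 221/60 items per minute

221/60


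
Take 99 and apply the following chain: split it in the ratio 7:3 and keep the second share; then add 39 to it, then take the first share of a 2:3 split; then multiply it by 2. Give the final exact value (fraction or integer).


Start with 99.
Step 1: Split 7:3, second share = 99 * 3/10 = 297/10
Step 2: Add 39: 297/10+39=687/10; split 2:3 first = 687/10*2/5 = 687/25
Step 3: Multiply by 2: 687/25 * 2 = 1374/25
Final result = 1374/25

1374/25


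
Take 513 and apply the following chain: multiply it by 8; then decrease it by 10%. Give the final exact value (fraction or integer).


Start with 513.
Step 1: Multiply by 8: 513 * 8 = 4104
Step 2: Decrease by 10%: 4104 * 90/100 = 18468/5
Final result = 18468/5

18468/5


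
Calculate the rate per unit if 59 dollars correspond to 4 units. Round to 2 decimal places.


Total dollars = 59
Number of units = 4
Unit rate = 59 / 4
= 14.75 dollars per unit

14.75


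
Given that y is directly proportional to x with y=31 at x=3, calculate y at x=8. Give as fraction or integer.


Direct proportion: y = kx
Find k: k = 31/3 = 31/3
Compute y at x=8: y = 31/3 * 8
y = 248/3

248/3


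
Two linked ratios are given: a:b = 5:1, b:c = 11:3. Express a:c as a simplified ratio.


Given a:b = 5:1 and b:c = 11:3
Make b consistent. Multiply first ratio by 11: a:b = 55:11
Multiply second ratio by 1: b:c = 11:3
Now b = 11 in both, so a:b:c = 55:11:3
Therefore a:c = 55:3
Simplify by GCD: a:c = 55:3

55:3


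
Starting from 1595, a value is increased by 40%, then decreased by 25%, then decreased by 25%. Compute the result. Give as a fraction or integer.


Start: 1595
Step 1: increase by 40% => multiply by 140/100
  1595 * 140/100 = 2233
Step 2: decrease by 25% => multiply by 75/100
  2233 * 75/100 = 6699/4
Step 3: decrease by 25% => multiply by 75/100
  6699/4 * 75/100 = 20097/16
Final value = 20097/16

20097/16


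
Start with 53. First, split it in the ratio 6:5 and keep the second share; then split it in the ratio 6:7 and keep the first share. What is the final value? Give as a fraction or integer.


Start with 53.
Step 1: Split 6:5, second share = 53 * 5/11 = 265/11
Step 2: Split 6:7, first share = 265/11 * 6/13 = 1590/143
Final result = 1590/143

1590/143


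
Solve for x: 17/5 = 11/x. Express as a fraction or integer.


Setting up: 17/5 = 11/x
Cross multiply: 17 * x = 5 * 11
17x = 55
x = 55/17
x = 55/17

55/17


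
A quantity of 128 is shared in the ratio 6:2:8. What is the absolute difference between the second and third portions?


Total parts = 6 + 2 + 8 = 16
Value per part = 128 / 16 = 8
Shares: 6*8=48, 2*8=16, 8*8=64
Second share = 16, third share = 64
Difference = |16 - 64| = 48

48


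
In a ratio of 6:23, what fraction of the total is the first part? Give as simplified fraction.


Total parts = 6 + 23 = 29
First part fraction = 6/29
Simplify: 6/29 = 6/29

6/29


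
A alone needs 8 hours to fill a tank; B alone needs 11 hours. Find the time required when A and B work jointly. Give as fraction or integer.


Rate of A = 1/8 job per hour
Rate of B = 1/11 job per hour
Combined rate = 1/8 + 1/11
Find common denominator: (11 + 8)/(8*11) = 19/88
Combined rate = 19/88 job per hour
Time together = 1 / (19/88) = 88/19 hours

88/19


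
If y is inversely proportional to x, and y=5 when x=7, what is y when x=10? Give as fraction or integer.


Inverse proportion: y = k/x
Find k: k = 7 * 5 = 35
Compute y at x=10: y = 35/10
y = 7/2

7/2


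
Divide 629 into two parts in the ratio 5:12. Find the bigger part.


Total parts = 5 + 12 = 17
Value per part = 629 / 17 = 37
First share = 5 * 37 = 185
Second share = 12 * 37 = 444
Larger share = 444

444


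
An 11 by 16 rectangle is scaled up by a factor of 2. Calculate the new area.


Original dimensions: 11 x 16
Enlargement factor = 2
New width = 11 * 2 = 22
New height = 16 * 2 = 32
New area = 22 * 32 = 704

704


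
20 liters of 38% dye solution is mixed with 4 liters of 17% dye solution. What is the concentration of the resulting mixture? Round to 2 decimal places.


Solute in mixture 1 = 38% of 20 L = 20*38/100 = 38/5 L
Solute in mixture 2 = 17% of 4 L = 4*17/100 = 17/25 L
Total solute = 38/5 + 17/25 = 207/25 L
Total volume = 20 + 4 = 24 L
Final concentration = 207/25/24 * 100 = 34.50%

34.50


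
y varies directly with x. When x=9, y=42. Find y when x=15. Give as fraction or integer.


Direct proportion: y = kx
Find k: k = 42/9 = 14/3
Compute y at x=15: y = 14/3 * 15
y = 70

70


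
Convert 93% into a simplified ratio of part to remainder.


Part = 93%, Remainder = 7%
Ratio = 93:7
GCD(93, 7) = 1
Simplify: 93:7 = 93:7

93:7


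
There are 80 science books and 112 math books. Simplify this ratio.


Find GCD(80, 112)
GCD = 16
Divide both by 16: 80/16 = 5, 112/16 = 7
Simplified ratio = 5:7

5:7


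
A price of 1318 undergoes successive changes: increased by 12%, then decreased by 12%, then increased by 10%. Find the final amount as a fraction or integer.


Start: 1318
Step 1: increase by 12% => multiply by 112/100
  1318 * 112/100 = 36904/25
Step 2: decrease by 12% => multiply by 88/100
  36904/25 * 88/100 = 811888/625
Step 3: increase by 10% => multiply by 110/100
  811888/625 * 110/100 = 4465384/3125
Final value = 4465384/3125

4465384/3125


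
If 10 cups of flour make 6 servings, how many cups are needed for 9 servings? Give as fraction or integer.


Original: 10 cups for 6 servings
Target servings = 9
Scaling factor = 9/6
New amount = 10 * 9/6
= 90/6
= 15 cups

15


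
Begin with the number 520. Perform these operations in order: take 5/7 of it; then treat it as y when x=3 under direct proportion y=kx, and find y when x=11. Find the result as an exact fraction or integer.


Start with 520.
Step 1: Take 5/7: 520 * 5/7 = 2600/7
Step 2: Direct prop: k = (2600/7)/3; new y = k*11 = 2600/7*11/3 = 28600/21
Final result = 28600/21

28600/21


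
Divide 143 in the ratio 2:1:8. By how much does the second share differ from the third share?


Total parts = 2 + 1 + 8 = 11
Value per part = 143 / 11 = 13
Shares: 2*13=26, 1*13=13, 8*13=104
Second share = 13, third share = 104
Difference = |13 - 104| = 91

91


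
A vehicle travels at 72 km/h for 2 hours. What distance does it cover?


Using distance = speed * time
Speed = 72 km/h
Time = 2 hours
Distance = 72 * 2
= 144 km

144


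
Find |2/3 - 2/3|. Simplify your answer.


Simplify: 2/3 = 2/3 and 2/3 = 2/3
Find common denominator: LCD = 3
Convert: 2/3 and 2/3
Difference = |2 - 2|/3 = 0/3
Simplified = 0

0


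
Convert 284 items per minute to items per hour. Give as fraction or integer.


Converting from per minute to per hour
Rate = 284 items per minute
Multiply by 60: 284 * 60
= 17040 items per hour

17040


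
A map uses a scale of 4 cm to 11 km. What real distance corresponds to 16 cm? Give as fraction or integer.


Map scale: 4 cm = 11 km
Measured distance on map = 16 cm
Set up proportion: 16 * 11 / 4
= 176 / 4
= 44 km

44


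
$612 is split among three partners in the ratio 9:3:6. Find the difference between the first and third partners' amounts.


Total parts = 9 + 3 + 6 = 18
Value per part = 612 / 18 = 34
Shares: 9*34=306, 3*34=102, 6*34=204
First share = 306, third share = 204
Difference = |306 - 204| = 102

102


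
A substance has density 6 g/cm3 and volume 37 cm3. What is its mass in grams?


Using mass = density * volume
Density = 6 g/cm3
Volume = 37 cm3
Mass = 6 * 37
= 222 g

222


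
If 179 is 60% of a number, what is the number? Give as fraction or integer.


Given: 179 is 60% of the whole
Set up: 179 = 60/100 * whole
whole = 179 * 100 / 60
whole = 17900 / 60
whole = 895/3

895/3


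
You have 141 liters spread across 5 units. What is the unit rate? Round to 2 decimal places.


Total liters = 141
Number of units = 5
Unit rate = 141 / 5
= 28.20 liters per unit

28.20


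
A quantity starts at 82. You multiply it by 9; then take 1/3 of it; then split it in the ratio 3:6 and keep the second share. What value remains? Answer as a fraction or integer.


Start with 82.
Step 1: Multiply by 9: 82 * 9 = 738
Step 2: Take 1/3: 738 * 1/3 = 246
Step 3: Split 3:6, second share = 246 * 6/9 = 164
Final result = 164

164


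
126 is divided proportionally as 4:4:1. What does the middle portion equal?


Ratio = 4:4:1
Total parts = 4 + 4 + 1 = 9
Value per part = 126 / 9 = 14
First share = 4 * 14 = 56
Middle share = 4 * 14 = 56
Third share = 1 * 14 = 14

56


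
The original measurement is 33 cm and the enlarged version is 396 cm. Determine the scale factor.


Original length = 33 cm
Scaled length = 396 cm
Scale factor = 396 / 33
= 12

12


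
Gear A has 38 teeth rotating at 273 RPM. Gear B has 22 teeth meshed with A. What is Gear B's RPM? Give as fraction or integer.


Gear ratio: teeth_A * RPM_A = teeth_B * RPM_B
38 * 273 = 22 * RPM_B
10374 = 22 * RPM_B
RPM_B = 10374 / 22
RPM_B = 5187/11

5187/11


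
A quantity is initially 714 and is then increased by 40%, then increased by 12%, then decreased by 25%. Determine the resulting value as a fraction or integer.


Start: 714
Step 1: increase by 40% => multiply by 140/100
  714 * 140/100 = 4998/5
Step 2: increase by 12% => multiply by 112/100
  4998/5 * 112/100 = 139944/125
Step 3: decrease by 25% => multiply by 75/100
  139944/125 * 75/100 = 104958/125
Final value = 104958/125

104958/125


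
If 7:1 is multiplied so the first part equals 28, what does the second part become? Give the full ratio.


Original ratio: 7:1
First term target: 28
Scale factor = 28 / 7 = 4
Multiply second term: 1 * 4 = 4
Equivalent ratio = 28:4

28:4


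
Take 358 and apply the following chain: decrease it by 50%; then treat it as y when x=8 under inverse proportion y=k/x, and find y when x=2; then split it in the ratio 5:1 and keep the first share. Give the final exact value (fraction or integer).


Start with 358.
Step 1: Decrease by 50%: 358 * 50/100 = 179
Step 2: Inverse prop: k = (179)*8; new y = k/2 = 179*8/2 = 716
Step 3: Split 5:1, first share = 716 * 5/6 = 1790/3
Final result = 1790/3

1790/3


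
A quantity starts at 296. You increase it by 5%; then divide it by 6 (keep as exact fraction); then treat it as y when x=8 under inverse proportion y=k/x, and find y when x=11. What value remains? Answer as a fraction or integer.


Start with 296.
Step 1: Increase by 5%: 296 * 105/100 = 1554/5
Step 2: Divide by 6: 1554/5 / 6 = 259/5
Step 3: Inverse prop: k = (259/5)*8; new y = k/11 = 259/5*8/11 = 2072/55
Final result = 2072/55

2072/55


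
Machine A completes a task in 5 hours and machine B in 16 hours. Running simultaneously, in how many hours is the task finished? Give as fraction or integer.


Rate of A = 1/5 job per hour
Rate of B = 1/16 job per hour
Combined rate = 1/5 + 1/16
Find common denominator: (16 + 5)/(5*16) = 21/80
Combined rate = 21/80 job per hour
Time together = 1 / (21/80) = 80/21 hours

80/21


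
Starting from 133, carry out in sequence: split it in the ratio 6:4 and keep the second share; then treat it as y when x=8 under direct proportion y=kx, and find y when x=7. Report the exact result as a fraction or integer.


Start with 133.
Step 1: Split 6:4, second share = 133 * 4/10 = 266/5
Step 2: Direct prop: k = (266/5)/8; new y = k*7 = 266/5*7/8 = 931/20
Final result = 931/20

931/20


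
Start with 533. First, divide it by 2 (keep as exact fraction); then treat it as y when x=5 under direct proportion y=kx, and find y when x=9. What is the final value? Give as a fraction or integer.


Start with 533.
Step 1: Divide by 2: 533 / 2 = 533/2
Step 2: Direct prop: k = (533/2)/5; new y = k*9 = 533/2*9/5 = 4797/10
Final result = 4797/10

4797/10


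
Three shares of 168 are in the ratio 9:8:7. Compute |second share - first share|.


Total parts = 9 + 8 + 7 = 24
Value per part = 168 / 24 = 7
Shares: 9*7=63, 8*7=56, 7*7=49
Second share = 56, first share = 63
Difference = |56 - 63| = 7

7


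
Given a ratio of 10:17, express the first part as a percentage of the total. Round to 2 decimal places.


Total parts = 10 + 17 = 27
First part fraction = 10/27
Percentage = (10/27) * 100
= 0.37037 * 100
= 37.04%

37.04


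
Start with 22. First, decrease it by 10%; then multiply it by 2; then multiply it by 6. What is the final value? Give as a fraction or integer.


Start with 22.
Step 1: Decrease by 10%: 22 * 90/100 = 99/5
Step 2: Multiply by 2: 99/5 * 2 = 198/5
Step 3: Multiply by 6: 198/5 * 6 = 1188/5
Final result = 1188/5

1188/5


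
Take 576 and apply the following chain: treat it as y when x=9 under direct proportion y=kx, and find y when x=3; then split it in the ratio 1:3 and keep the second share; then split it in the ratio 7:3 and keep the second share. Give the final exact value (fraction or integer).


Start with 576.
Step 1: Direct prop: k = (576)/9; new y = k*3 = 576*3/9 = 192
Step 2: Split 1:3, second share = 192 * 3/4 = 144
Step 3: Split 7:3, second share = 144 * 3/10 = 216/5
Final result = 216/5

216/5


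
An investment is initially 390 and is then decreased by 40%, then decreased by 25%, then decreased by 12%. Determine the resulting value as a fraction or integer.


Start: 390
Step 1: decrease by 40% => multiply by 60/100
  390 * 60/100 = 234
Step 2: decrease by 25% => multiply by 75/100
  234 * 75/100 = 351/2
Step 3: decrease by 12% => multiply by 88/100
  351/2 * 88/100 = 3861/25
Final value = 3861/25

3861/25


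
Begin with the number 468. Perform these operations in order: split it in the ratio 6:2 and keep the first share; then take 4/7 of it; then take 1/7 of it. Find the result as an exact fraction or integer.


Start with 468.
Step 1: Split 6:2, first share = 468 * 6/8 = 351
Step 2: Take 4/7: 351 * 4/7 = 1404/7
Step 3: Take 1/7: 1404/7 * 1/7 = 1404/49
Final result = 1404/49

1404/49


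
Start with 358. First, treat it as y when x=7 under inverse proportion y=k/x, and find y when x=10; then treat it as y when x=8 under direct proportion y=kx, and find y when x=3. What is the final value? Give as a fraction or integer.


Start with 358.
Step 1: Inverse prop: k = (358)*7; new y = k/10 = 358*7/10 = 1253/5
Step 2: Direct prop: k = (1253/5)/8; new y = k*3 = 1253/5*3/8 = 3759/40
Final result = 3759/40

3759/40


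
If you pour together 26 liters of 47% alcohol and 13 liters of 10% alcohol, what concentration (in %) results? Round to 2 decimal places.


Solute in mixture 1 = 47% of 26 L = 26*47/100 = 611/50 L
Solute in mixture 2 = 10% of 13 L = 13*10/100 = 13/10 L
Total solute = 611/50 + 13/10 = 338/25 L
Total volume = 26 + 13 = 39 L
Final concentration = 338/25/39 * 100 = 34.67%

34.67


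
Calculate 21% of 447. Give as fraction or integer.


Compute 21% of 447
Convert percentage: 21% = 21/100
Multiply: 447 * 21/100
= 9387/100
= 9387/100

9387/100


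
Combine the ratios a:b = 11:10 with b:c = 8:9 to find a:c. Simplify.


Given a:b = 11:10 and b:c = 8:9
Make b consistent. Multiply first ratio by 8: a:b = 88:80
Multiply second ratio by 10: b:c = 80:90
Now b = 80 in both, so a:b:c = 88:80:90
Therefore a:c = 88:90
Simplify by GCD: a:c = 44:45

44:45


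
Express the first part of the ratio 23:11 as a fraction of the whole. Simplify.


Total parts = 23 + 11 = 34
First part fraction = 23/34
Simplify: 23/34 = 23/34

23/34


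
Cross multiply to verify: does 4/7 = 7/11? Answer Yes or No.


Cross multiply to check 4/7 = 7/11
Left cross product: 4 * 11 = 44
Right cross product: 7 * 7 = 49
44 != 49
Not equal, so proportions differ => No

No


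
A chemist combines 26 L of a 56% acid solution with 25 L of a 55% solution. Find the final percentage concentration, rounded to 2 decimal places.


Solute in mixture 1 = 56% of 26 L = 26*56/100 = 364/25 L
Solute in mixture 2 = 55% of 25 L = 25*55/100 = 55/4 L
Total solute = 364/25 + 55/4 = 2831/100 L
Total volume = 26 + 25 = 51 L
Final concentration = 2831/100/51 * 100 = 55.51%

55.51


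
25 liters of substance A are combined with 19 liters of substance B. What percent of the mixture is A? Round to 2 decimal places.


Volume of A = 25 L
Volume of B = 19 L
Total volume = 25 + 19 = 44 L
Percentage of A = (25/44) * 100
= 56.82%

56.82


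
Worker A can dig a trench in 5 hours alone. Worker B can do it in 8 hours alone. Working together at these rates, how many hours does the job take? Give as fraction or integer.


Rate of A = 1/5 job per hour
Rate of B = 1/8 job per hour
Combined rate = 1/5 + 1/8
Find common denominator: (8 + 5)/(5*8) = 13/40
Combined rate = 13/40 job per hour
Time together = 1 / (13/40) = 40/13 hours

40/13


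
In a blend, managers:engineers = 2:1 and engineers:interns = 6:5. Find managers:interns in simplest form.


Given a:b = 2:1 and b:c = 6:5
Make b consistent. Multiply first ratio by 6: a:b = 12:6
Multiply second ratio by 1: b:c = 6:5
Now b = 6 in both, so a:b:c = 12:6:5
Therefore a:c = 12:5
Simplify by GCD: a:c = 12:5

12:5


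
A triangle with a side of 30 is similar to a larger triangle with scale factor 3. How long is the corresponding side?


Similar triangles have proportional sides
Scale factor = 3
Smaller side = 30
Corresponding larger side = 30 * 3
= 90

90


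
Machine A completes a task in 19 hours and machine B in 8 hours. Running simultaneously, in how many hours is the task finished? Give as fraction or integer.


Rate of A = 1/19 job per hour
Rate of B = 1/8 job per hour
Combined rate = 1/19 + 1/8
Find common denominator: (8 + 19)/(19*8) = 27/152
Combined rate = 27/152 job per hour
Time together = 1 / (27/152) = 152/27 hours

152/27


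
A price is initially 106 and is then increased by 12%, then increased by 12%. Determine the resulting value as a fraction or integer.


Start: 106
Step 1: increase by 12% => multiply by 112/100
  106 * 112/100 = 2968/25
Step 2: increase by 12% => multiply by 112/100
  2968/25 * 112/100 = 83104/625
Final value = 83104/625

83104/625


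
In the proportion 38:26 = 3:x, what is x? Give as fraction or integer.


Setting up: 38/26 = 3/x
Cross multiply: 38 * x = 26 * 3
38x = 78
x = 78/38
x = 39/19

39/19


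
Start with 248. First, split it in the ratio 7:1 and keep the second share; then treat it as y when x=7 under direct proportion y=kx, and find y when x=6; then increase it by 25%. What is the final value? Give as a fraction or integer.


Start with 248.
Step 1: Split 7:1, second share = 248 * 1/8 = 31
Step 2: Direct prop: k = (31)/7; new y = k*6 = 31*6/7 = 186/7
Step 3: Increase by 25%: 186/7 * 125/100 = 465/14
Final result = 465/14

465/14


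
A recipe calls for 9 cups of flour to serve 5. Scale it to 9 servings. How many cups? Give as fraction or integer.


Original: 9 cups for 5 servings
Target servings = 9
Scaling factor = 9/5
New amount = 9 * 9/5
= 81/5
= 81/5 cups

81/5


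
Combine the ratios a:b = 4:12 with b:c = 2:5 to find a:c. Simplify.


Given a:b = 4:12 and b:c = 2:5
Make b consistent. Multiply first ratio by 2: a:b = 8:24
Multiply second ratio by 12: b:c = 24:60
Now b = 24 in both, so a:b:c = 8:24:60
Therefore a:c = 8:60
Simplify by GCD: a:c = 2:15

2:15


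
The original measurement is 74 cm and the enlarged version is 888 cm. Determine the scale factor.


Original length = 74 cm
Scaled length = 888 cm
Scale factor = 888 / 74
= 12

12


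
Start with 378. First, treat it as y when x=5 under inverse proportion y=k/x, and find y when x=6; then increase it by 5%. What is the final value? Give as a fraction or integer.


Start with 378.
Step 1: Inverse prop: k = (378)*5; new y = k/6 = 378*5/6 = 315
Step 2: Increase by 5%: 315 * 105/100 = 1323/4
Final result = 1323/4

1323/4


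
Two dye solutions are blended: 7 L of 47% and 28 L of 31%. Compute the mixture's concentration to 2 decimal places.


Solute in mixture 1 = 47% of 7 L = 7*47/100 = 329/100 L
Solute in mixture 2 = 31% of 28 L = 28*31/100 = 217/25 L
Total solute = 329/100 + 217/25 = 1197/100 L
Total volume = 7 + 28 = 35 L
Final concentration = 1197/100/35 * 100 = 34.20%

34.20


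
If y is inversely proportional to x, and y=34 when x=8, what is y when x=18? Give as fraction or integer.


Inverse proportion: y = k/x
Find k: k = 8 * 34 = 272
Compute y at x=18: y = 272/18
y = 136/9

136/9


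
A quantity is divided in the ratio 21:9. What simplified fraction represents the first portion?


Total parts = 21 + 9 = 30
First part fraction = 21/30
Simplify: 21/30 = 7/10

7/10


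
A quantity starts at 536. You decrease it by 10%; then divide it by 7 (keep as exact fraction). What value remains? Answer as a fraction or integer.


Start with 536.
Step 1: Decrease by 10%: 536 * 90/100 = 2412/5
Step 2: Divide by 7: 2412/5 / 7 = 2412/35
Final result = 2412/35

2412/35


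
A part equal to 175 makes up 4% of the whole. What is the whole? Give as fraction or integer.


Given: 175 is 4% of the whole
Set up: 175 = 4/100 * whole
whole = 175 * 100 / 4
whole = 17500 / 4
whole = 4375

4375


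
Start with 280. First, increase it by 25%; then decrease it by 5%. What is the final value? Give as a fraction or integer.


Start with 280.
Step 1: Increase by 25%: 280 * 125/100 = 350
Step 2: Decrease by 5%: 350 * 95/100 = 665/2
Final result = 665/2

665/2


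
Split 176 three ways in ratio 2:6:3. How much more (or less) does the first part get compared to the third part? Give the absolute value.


Total parts = 2 + 6 + 3 = 11
Value per part = 176 / 11 = 16
Shares: 2*16=32, 6*16=96, 3*16=48
First share = 32, third share = 48
Difference = |32 - 48| = 16

16


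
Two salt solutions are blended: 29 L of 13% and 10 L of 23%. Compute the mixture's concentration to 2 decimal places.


Solute in mixture 1 = 13% of 29 L = 29*13/100 = 377/100 L
Solute in mixture 2 = 23% of 10 L = 10*23/100 = 23/10 L
Total solute = 377/100 + 23/10 = 607/100 L
Total volume = 29 + 10 = 39 L
Final concentration = 607/100/39 * 100 = 15.56%

15.56


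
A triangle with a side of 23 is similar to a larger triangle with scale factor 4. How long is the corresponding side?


Similar triangles have proportional sides
Scale factor = 4
Smaller side = 23
Corresponding larger side = 23 * 4
= 92

92


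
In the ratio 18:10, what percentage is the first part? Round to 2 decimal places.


Total parts = 18 + 10 = 28
First part fraction = 18/28
Percentage = (18/28) * 100
= 0.642857 * 100
= 64.29%

64.29


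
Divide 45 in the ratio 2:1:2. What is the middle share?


Ratio = 2:1:2
Total parts = 2 + 1 + 2 = 5
Value per part = 45 / 5 = 9
First share = 2 * 9 = 18
Middle share = 1 * 9 = 9
Third share = 2 * 9 = 18

9


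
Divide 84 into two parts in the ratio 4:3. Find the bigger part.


Total parts = 4 + 3 = 7
Value per part = 84 / 7 = 12
First share = 4 * 12 = 48
Second share = 3 * 12 = 36
Larger share = 48

48


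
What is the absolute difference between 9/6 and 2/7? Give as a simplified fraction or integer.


Simplify: 9/6 = 3/2 and 2/7 = 2/7
Find common denominator: LCD = 14
Convert: 21/14 and 4/14
Difference = |21 - 4|/14 = 17/14
Simplified = 17/14

17/14


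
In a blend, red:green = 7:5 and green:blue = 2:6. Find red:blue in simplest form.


Given a:b = 7:5 and b:c = 2:6
Make b consistent. Multiply first ratio by 2: a:b = 14:10
Multiply second ratio by 5: b:c = 10:30
Now b = 10 in both, so a:b:c = 14:10:30
Therefore a:c = 14:30
Simplify by GCD: a:c = 7:15

7:15


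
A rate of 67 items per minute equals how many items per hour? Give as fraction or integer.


Converting from per minute to per hour
Rate = 67 items per minute
Multiply by 60: 67 * 60
= 4020 items per hour

4020


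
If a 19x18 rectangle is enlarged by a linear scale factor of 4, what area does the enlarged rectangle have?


Original dimensions: 19 x 18
Enlargement factor = 4
New width = 19 * 4 = 76
New height = 18 * 4 = 72
New area = 76 * 72 = 5472

5472


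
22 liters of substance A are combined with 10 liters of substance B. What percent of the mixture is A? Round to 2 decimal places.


Volume of A = 22 L
Volume of B = 10 L
Total volume = 22 + 10 = 32 L
Percentage of A = (22/32) * 100
= 68.75%

68.75


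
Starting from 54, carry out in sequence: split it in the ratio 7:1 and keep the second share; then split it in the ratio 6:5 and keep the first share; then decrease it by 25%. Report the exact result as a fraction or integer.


Start with 54.
Step 1: Split 7:1, second share = 54 * 1/8 = 27/4
Step 2: Split 6:5, first share = 27/4 * 6/11 = 81/22
Step 3: Decrease by 25%: 81/22 * 75/100 = 243/88
Final result = 243/88

243/88


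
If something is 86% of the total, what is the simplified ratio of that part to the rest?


Part = 86%, Remainder = 14%
Ratio = 86:14
GCD(86, 14) = 2
Simplify: 43:7 = 43:7

43:7


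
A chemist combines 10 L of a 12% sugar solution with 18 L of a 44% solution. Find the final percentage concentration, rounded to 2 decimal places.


Solute in mixture 1 = 12% of 10 L = 10*12/100 = 6/5 L
Solute in mixture 2 = 44% of 18 L = 18*44/100 = 198/25 L
Total solute = 6/5 + 198/25 = 228/25 L
Total volume = 10 + 18 = 28 L
Final concentration = 228/25/28 * 100 = 32.57%

32.57


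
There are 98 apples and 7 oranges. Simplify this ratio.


Find GCD(98, 7)
GCD = 7
Divide both by 7: 98/7 = 14, 7/7 = 1
Simplified ratio = 14:1

14:1


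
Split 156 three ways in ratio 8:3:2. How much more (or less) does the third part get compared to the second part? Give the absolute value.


Total parts = 8 + 3 + 2 = 13
Value per part = 156 / 13 = 12
Shares: 8*12=96, 3*12=36, 2*12=24
Third share = 24, second share = 36
Difference = |24 - 36| = 12

12


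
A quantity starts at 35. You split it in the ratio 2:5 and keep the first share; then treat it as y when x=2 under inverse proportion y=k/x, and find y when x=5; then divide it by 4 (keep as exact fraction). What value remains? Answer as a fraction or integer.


Start with 35.
Step 1: Split 2:5, first share = 35 * 2/7 = 10
Step 2: Inverse prop: k = (10)*2; new y = k/5 = 10*2/5 = 4
Step 3: Divide by 4: 4 / 4 = 1
Final result = 1

1


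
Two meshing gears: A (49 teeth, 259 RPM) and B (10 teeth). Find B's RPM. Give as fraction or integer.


Gear ratio: teeth_A * RPM_A = teeth_B * RPM_B
49 * 259 = 10 * RPM_B
12691 = 10 * RPM_B
RPM_B = 12691 / 10
RPM_B = 12691/10

12691/10


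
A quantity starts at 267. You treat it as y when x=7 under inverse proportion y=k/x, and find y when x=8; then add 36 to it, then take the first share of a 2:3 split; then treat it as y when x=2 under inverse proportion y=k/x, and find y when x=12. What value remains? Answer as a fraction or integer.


Start with 267.
Step 1: Inverse prop: k = (267)*7; new y = k/8 = 267*7/8 = 1869/8
Step 2: Add 36: 1869/8+36=2157/8; split 2:3 first = 2157/8*2/5 = 2157/20
Step 3: Inverse prop: k = (2157/20)*2; new y = k/12 = 2157/20*2/12 = 719/40
Final result = 719/40

719/40


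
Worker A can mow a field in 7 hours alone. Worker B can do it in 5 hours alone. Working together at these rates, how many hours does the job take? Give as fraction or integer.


Rate of A = 1/7 job per hour
Rate of B = 1/5 job per hour
Combined rate = 1/7 + 1/5
Find common denominator: (5 + 7)/(7*5) = 12/35
Combined rate = 12/35 job per hour
Time together = 1 / (12/35) = 35/12 hours

35/12


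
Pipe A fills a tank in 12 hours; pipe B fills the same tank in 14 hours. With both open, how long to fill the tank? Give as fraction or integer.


Rate of A = 1/12 job per hour
Rate of B = 1/14 job per hour
Combined rate = 1/12 + 1/14
Find common denominator: (14 + 12)/(12*14) = 26/168
Combined rate = 13/84 job per hour
Time together = 1 / (13/84) = 84/13 hours

84/13


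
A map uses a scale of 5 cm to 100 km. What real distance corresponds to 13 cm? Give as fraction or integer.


Map scale: 5 cm = 100 km
Measured distance on map = 13 cm
Set up proportion: 13 * 100 / 5
= 1300 / 5
= 260 km

260


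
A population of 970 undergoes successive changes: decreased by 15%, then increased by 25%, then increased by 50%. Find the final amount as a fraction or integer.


Start: 970
Step 1: decrease by 15% => multiply by 85/100
  970 * 85/100 = 1649/2
Step 2: increase by 25% => multiply by 125/100
  1649/2 * 125/100 = 8245/8
Step 3: increase by 50% => multiply by 150/100
  8245/8 * 150/100 = 24735/16
Final value = 24735/16

24735/16


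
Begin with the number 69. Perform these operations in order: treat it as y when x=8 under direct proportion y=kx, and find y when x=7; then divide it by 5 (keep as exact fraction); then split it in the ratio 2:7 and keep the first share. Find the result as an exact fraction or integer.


Start with 69.
Step 1: Direct prop: k = (69)/8; new y = k*7 = 69*7/8 = 483/8
Step 2: Divide by 5: 483/8 / 5 = 483/40
Step 3: Split 2:7, first share = 483/40 * 2/9 = 161/60
Final result = 161/60

161/60


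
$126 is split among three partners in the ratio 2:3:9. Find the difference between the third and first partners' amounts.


Total parts = 2 + 3 + 9 = 14
Value per part = 126 / 14 = 9
Shares: 2*9=18, 3*9=27, 9*9=81
Third share = 81, first share = 18
Difference = |81 - 18| = 63

63


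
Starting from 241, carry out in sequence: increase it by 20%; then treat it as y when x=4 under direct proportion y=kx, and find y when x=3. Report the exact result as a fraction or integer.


Start with 241.
Step 1: Increase by 20%: 241 * 120/100 = 1446/5
Step 2: Direct prop: k = (1446/5)/4; new y = k*3 = 1446/5*3/4 = 2169/10
Final result = 2169/10

2169/10


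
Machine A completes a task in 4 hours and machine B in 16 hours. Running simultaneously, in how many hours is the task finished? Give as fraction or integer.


Rate of A = 1/4 job per hour
Rate of B = 1/16 job per hour
Combined rate = 1/4 + 1/16
Find common denominator: (16 + 4)/(4*16) = 20/64
Combined rate = 5/16 job per hour
Time together = 1 / (5/16) = 16/5 hours

16/5


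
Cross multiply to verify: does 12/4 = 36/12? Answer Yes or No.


Cross multiply to check 12/4 = 36/12
Left cross product: 12 * 12 = 144
Right cross product: 4 * 36 = 144
144 = 144
Equal, so proportions match => Yes

Yes


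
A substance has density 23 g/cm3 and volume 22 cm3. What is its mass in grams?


Using mass = density * volume
Density = 23 g/cm3
Volume = 22 cm3
Mass = 23 * 22
= 506 g

506


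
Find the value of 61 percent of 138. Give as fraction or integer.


Compute 61% of 138
Convert percentage: 61% = 61/100
Multiply: 138 * 61/100
= 8418/100
= 4209/50

4209/50


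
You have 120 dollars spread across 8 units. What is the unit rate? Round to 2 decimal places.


Total dollars = 120
Number of units = 8
Unit rate = 120 / 8
= 15 dollars per unit

15


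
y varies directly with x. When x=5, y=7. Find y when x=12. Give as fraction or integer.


Direct proportion: y = kx
Find k: k = 7/5 = 7/5
Compute y at x=12: y = 7/5 * 12
y = 84/5

84/5


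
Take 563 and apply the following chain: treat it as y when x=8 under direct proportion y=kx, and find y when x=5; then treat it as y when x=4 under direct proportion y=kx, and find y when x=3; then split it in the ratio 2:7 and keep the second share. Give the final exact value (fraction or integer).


Start with 563.
Step 1: Direct prop: k = (563)/8; new y = k*5 = 563*5/8 = 2815/8
Step 2: Direct prop: k = (2815/8)/4; new y = k*3 = 2815/8*3/4 = 8445/32
Step 3: Split 2:7, second share = 8445/32 * 7/9 = 19705/96
Final result = 19705/96

19705/96


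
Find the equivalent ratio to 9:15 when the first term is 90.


Original ratio: 9:15
First term target: 90
Scale factor = 90 / 9 = 10
Multiply second term: 15 * 10 = 150
Equivalent ratio = 90:150

90:150


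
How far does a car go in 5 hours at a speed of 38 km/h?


Using distance = speed * time
Speed = 38 km/h
Time = 5 hours
Distance = 38 * 5
= 190 km

190


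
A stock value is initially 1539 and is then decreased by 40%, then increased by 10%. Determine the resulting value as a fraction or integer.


Start: 1539
Step 1: decrease by 40% => multiply by 60/100
  1539 * 60/100 = 4617/5
Step 2: increase by 10% => multiply by 110/100
  4617/5 * 110/100 = 50787/50
Final value = 50787/50

50787/50


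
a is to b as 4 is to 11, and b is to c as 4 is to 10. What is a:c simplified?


Given a:b = 4:11 and b:c = 4:10
Make b consistent. Multiply first ratio by 4: a:b = 16:44
Multiply second ratio by 11: b:c = 44:110
Now b = 44 in both, so a:b:c = 16:44:110
Therefore a:c = 16:110
Simplify by GCD: a:c = 8:55

8:55


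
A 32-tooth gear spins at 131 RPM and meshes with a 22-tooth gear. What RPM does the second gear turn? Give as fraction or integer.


Gear ratio: teeth_A * RPM_A = teeth_B * RPM_B
32 * 131 = 22 * RPM_B
4192 = 22 * RPM_B
RPM_B = 4192 / 22
RPM_B = 2096/11

2096/11


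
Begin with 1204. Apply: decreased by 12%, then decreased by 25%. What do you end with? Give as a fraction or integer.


Start: 1204
Step 1: decrease by 12% => multiply by 88/100
  1204 * 88/100 = 26488/25
Step 2: decrease by 25% => multiply by 75/100
  26488/25 * 75/100 = 19866/25
Final value = 19866/25

19866/25


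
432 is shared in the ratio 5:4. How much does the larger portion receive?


Total parts = 5 + 4 = 9
Value per part = 432 / 9 = 48
First share = 5 * 48 = 240
Second share = 4 * 48 = 192
Larger share = 240

240


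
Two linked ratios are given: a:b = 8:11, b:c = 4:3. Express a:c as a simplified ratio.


Given a:b = 8:11 and b:c = 4:3
Make b consistent. Multiply first ratio by 4: a:b = 32:44
Multiply second ratio by 11: b:c = 44:33
Now b = 44 in both, so a:b:c = 32:44:33
Therefore a:c = 32:33
Simplify by GCD: a:c = 32:33

32:33


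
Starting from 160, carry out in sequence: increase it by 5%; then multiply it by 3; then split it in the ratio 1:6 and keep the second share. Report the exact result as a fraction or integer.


Start with 160.
Step 1: Increase by 5%: 160 * 105/100 = 168
Step 2: Multiply by 3: 168 * 3 = 504
Step 3: Split 1:6, second share = 504 * 6/7 = 432
Final result = 432

432


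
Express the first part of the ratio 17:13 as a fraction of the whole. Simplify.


Total parts = 17 + 13 = 30
First part fraction = 17/30
Simplify: 17/30 = 17/30

17/30


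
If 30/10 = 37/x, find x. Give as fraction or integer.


Setting up: 30/10 = 37/x
Cross multiply: 30 * x = 10 * 37
30x = 370
x = 370/30
x = 37/3

37/3


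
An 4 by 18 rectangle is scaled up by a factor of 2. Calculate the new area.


Original dimensions: 4 x 18
Enlargement factor = 2
New width = 4 * 2 = 8
New height = 18 * 2 = 36
New area = 8 * 36 = 288

288


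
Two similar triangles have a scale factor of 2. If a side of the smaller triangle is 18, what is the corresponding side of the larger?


Similar triangles have proportional sides
Scale factor = 2
Smaller side = 18
Corresponding larger side = 18 * 2
= 36

36


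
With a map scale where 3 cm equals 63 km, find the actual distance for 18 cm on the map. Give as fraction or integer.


Map scale: 3 cm = 63 km
Measured distance on map = 18 cm
Set up proportion: 18 * 63 / 3
= 1134 / 3
= 378 km

378


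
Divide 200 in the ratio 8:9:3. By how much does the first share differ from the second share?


Total parts = 8 + 9 + 3 = 20
Value per part = 200 / 20 = 10
Shares: 8*10=80, 9*10=90, 3*10=30
First share = 80, second share = 90
Difference = |80 - 90| = 10

10


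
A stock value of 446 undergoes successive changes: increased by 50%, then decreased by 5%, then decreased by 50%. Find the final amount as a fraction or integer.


Start: 446
Step 1: increase by 50% => multiply by 150/100
  446 * 150/100 = 669
Step 2: decrease by 5% => multiply by 95/100
  669 * 95/100 = 12711/20
Step 3: decrease by 50% => multiply by 50/100
  12711/20 * 50/100 = 12711/40
Final value = 12711/40

12711/40


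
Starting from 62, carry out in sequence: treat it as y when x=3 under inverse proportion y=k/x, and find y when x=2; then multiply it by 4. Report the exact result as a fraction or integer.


Start with 62.
Step 1: Inverse prop: k = (62)*3; new y = k/2 = 62*3/2 = 93
Step 2: Multiply by 4: 93 * 4 = 372
Final result = 372

372


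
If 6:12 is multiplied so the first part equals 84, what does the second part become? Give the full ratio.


Original ratio: 6:12
First term target: 84
Scale factor = 84 / 6 = 14
Multiply second term: 12 * 14 = 168
Equivalent ratio = 84:168

84:168


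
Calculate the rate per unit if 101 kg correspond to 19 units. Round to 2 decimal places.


Total kg = 101
Number of units = 19
Unit rate = 101 / 19
= 5.32 kg per unit

5.32


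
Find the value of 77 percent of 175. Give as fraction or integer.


Compute 77% of 175
Convert percentage: 77% = 77/100
Multiply: 175 * 77/100
= 13475/100
= 539/4

539/4


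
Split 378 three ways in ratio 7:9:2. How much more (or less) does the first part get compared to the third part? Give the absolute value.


Total parts = 7 + 9 + 2 = 18
Value per part = 378 / 18 = 21
Shares: 7*21=147, 9*21=189, 2*21=42
First share = 147, third share = 42
Difference = |147 - 42| = 105

105


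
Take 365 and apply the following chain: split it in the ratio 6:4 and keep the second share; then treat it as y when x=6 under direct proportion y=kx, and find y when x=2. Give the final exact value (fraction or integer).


Start with 365.
Step 1: Split 6:4, second share = 365 * 4/10 = 146
Step 2: Direct prop: k = (146)/6; new y = k*2 = 146*2/6 = 146/3
Final result = 146/3

146/3


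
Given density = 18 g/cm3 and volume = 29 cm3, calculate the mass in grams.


Using mass = density * volume
Density = 18 g/cm3
Volume = 29 cm3
Mass = 18 * 29
= 522 g

522


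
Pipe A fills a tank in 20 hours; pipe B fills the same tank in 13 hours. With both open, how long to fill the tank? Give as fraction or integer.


Rate of A = 1/20 job per hour
Rate of B = 1/13 job per hour
Combined rate = 1/20 + 1/13
Find common denominator: (13 + 20)/(20*13) = 33/260
Combined rate = 33/260 job per hour
Time together = 1 / (33/260) = 260/33 hours

260/33


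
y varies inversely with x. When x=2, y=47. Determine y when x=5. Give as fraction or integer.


Inverse proportion: y = k/x
Find k: k = 2 * 47 = 94
Compute y at x=5: y = 94/5
y = 94/5

94/5


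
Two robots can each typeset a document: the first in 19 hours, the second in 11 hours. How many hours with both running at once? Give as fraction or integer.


Rate of A = 1/19 job per hour
Rate of B = 1/11 job per hour
Combined rate = 1/19 + 1/11
Find common denominator: (11 + 19)/(19*11) = 30/209
Combined rate = 30/209 job per hour
Time together = 1 / (30/209) = 209/30 hours

209/30
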